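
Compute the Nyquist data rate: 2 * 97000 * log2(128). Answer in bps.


Rate = 2 * B * log2(M) = 2 * 97000 * 7.0 = 1358000.0

1358000.0 bps


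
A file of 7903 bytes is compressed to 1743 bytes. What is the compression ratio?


Ratio = original / compressed = 7903 / 1743 = 4.5341

4.5341


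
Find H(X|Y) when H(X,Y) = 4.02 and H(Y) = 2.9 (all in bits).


H(X|Y) = H(X,Y) - H(Y) = 4.02 - 2.9 = 1.12

1.12 bits


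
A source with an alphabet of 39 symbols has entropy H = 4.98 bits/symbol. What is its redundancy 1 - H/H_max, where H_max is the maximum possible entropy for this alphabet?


H_max = log2(K) = log2(39) = 5.2854 bits/symbol. Redundancy = 1 - H/H_max = 1 - 4.98/5.2854 = 1 - 0.9422 = 0.0578

0.0578


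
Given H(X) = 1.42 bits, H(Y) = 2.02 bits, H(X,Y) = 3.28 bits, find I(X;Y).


I(X;Y) = H(X) + H(Y) - H(X,Y) = 1.42 + 2.02 - 3.28 = 0.16

0.16 bits


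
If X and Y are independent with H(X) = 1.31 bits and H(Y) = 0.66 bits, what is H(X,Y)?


For independent variables, H(X,Y) = H(X) + H(Y) = 1.31 + 0.66 = 1.97

1.97 bits


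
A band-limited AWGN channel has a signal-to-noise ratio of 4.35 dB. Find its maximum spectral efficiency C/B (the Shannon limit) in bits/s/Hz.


SNR_linear = 10^(4.35/10) = 2.7227; C/B = log2(1 + SNR_linear) = log2(1 + 2.7227) = 1.8963

1.8963 bits/s/Hz


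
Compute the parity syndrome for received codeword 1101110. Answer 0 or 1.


Syndrome = XOR of all bits = 1 XOR 1 XOR 0 XOR 1 XOR 1 XOR 1 XOR 0 = 1

1


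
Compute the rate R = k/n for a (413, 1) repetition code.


Rate = k/n = 1/413

1/413


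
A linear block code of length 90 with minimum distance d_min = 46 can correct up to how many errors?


Correction capability = floor((d-1)/2) = floor((46-1)/2) = 22

22 errors


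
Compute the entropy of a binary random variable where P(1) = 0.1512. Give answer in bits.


H = -p*log2(p) - (1-p)*log2(1-p). -0.1512*log2(0.1512) = 0.412091; -0.8488*log2(0.8488) = 0.200744. H = 0.412091 + 0.200744 = 0.6128

0.6128 bits


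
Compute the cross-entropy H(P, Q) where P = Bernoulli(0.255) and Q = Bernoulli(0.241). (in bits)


H(P,Q) = -p*log2(q) - (1-p)*log2(1-q). -0.255*log2(0.241) = 0.523488; -0.745*log2(0.759) = 0.296382. H(P,Q) = 0.523488 + 0.296382 = 0.8199

0.8199 bits


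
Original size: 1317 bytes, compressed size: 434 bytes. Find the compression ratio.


Ratio = original / compressed = 1317 / 434 = 3.0346

3.0346


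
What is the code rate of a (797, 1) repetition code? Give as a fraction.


Rate = k/n = 1/797

1/797


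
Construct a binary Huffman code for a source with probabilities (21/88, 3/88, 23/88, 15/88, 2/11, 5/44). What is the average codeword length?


Huffman construction (repeatedly merge the two least-probable nodes; each merge adds 1 bit to every symbol beneath it): 3/88 + 5/44 = 13/88; 13/88 + 15/88 = 7/22; 2/11 + 21/88 = 37/88; 23/88 + 7/22 = 51/88; 37/88 + 51/88 = 1. Resulting codeword lengths (in the order the probabilities were given): (2, 4, 2, 3, 2, 4). L_avg = sum(p_i * l_i) = 21/88*2 + 3/88*4 + 23/88*2 + 15/88*3 + 2/11*2 + 5/44*4 = 217/88 = 2.4659

2.4659 bits


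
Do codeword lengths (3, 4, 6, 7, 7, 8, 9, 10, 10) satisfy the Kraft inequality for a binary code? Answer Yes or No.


Kraft sum = sum(2^(-l_i)) = 0.2266, need <= 1. Result: satisfied (a binary prefix-free code with these lengths exists)

Yes


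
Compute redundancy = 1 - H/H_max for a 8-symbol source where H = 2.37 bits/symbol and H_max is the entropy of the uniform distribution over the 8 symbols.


H_max = log2(K) = log2(8) = 3.0 bits/symbol. Redundancy = 1 - H/H_max = 1 - 2.37/3.0 = 1 - 0.79 = 0.21

0.21


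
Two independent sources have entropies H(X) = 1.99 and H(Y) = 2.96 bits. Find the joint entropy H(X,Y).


For independent variables, H(X,Y) = H(X) + H(Y) = 1.99 + 2.96 = 4.95

4.95 bits


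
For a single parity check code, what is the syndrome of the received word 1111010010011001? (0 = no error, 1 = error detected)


Syndrome = XOR of all bits = 1 XOR 1 XOR 1 XOR 1 XOR 0 XOR 1 XOR 0 XOR 0 XOR 1 XOR 0 XOR 0 XOR 1 XOR 1 XOR 0 XOR 0 XOR 1 = 1

1


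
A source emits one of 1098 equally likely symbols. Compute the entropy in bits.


H = log2(n) = log2(1098) = 10.1007

10.1007 bits


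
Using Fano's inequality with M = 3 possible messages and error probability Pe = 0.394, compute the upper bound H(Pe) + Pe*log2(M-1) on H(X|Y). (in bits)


H(Pe) = -Pe*log2(Pe) - (1-Pe)*log2(1-Pe) = -0.394*log2(0.394) - 0.606*log2(0.606) = 0.529431 + 0.437902 = 0.9673. Pe*log2(M-1) = 0.394*log2(2) = 0.394000. Bound = H(Pe) + Pe*log2(M-1) = 0.529431 + 0.437902 + 0.394000 = 1.3613

1.3613 bits


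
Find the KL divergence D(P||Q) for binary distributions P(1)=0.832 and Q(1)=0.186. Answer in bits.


KL = p*log2(p/q) + (1-p)*log2((1-p)/(1-q)) = 0.832*log2(0.832/0.186) + 0.168*log2(0.168/0.814) = 1.4157

1.4157 bits


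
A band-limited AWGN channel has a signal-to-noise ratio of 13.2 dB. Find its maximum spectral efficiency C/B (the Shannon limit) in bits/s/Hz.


SNR_linear = 10^(13.2/10) = 20.893; C/B = log2(1 + SNR_linear) = log2(1 + 20.893) = 4.4524

4.4524 bits/s/Hz


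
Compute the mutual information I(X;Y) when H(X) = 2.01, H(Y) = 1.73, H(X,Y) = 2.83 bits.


I(X;Y) = H(X) + H(Y) - H(X,Y) = 2.01 + 1.73 - 2.83 = 0.91

0.91 bits


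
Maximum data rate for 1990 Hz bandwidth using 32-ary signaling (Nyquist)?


Rate = 2 * B * log2(M) = 2 * 1990 * 5.0 = 19900.0

19900.0 bps


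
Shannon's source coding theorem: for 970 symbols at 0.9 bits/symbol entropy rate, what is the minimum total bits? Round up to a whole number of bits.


Minimum bits >= n * H = 970 * 0.9 = 873.0, rounded up to a whole number of bits = 873

873 bits


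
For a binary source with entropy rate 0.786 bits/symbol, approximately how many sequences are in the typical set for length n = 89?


log2|A_typical| = nH = 89 * 0.786 = 69.954, so |A_typical| ~ 2^69.954 = 1.144e+21

1.144e+21


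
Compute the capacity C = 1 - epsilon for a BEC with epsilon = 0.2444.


C = 1 - epsilon = 1 - 0.2444 = 0.7556

0.7556 bits


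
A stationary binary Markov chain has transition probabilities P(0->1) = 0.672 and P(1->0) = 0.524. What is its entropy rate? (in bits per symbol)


Stationary distribution: pi_0 = p10/(p01+p10) = 0.4381, pi_1 = 0.5619. Entropy rate H' = pi_0*H(p01) + pi_1*H(p10) = 0.4381*0.9129 + 0.5619*0.9983 = 0.9609

0.9609 bits/symbol


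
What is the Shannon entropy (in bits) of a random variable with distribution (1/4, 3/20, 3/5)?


H = -sum(p_i * log2(p_i)). Terms: -(1/4)*log2(1/4) = 0.500000; -(3/20)*log2(3/20) = 0.410545; -(3/5)*log2(3/5) = 0.442179. H = 0.500000 + 0.410545 + 0.442179 = 1.3527

1.3527 bits


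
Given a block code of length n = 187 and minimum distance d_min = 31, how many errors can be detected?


Detection capability = d_min - 1 = 31 - 1 = 30

30 errors


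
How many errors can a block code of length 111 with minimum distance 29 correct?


Correction capability = floor((d-1)/2) = floor((29-1)/2) = 14

14 errors


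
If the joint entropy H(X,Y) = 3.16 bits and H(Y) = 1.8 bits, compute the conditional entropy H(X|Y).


H(X|Y) = H(X,Y) - H(Y) = 3.16 - 1.8 = 1.36

1.36 bits


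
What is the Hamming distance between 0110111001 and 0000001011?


Count differing positions: . ^ ^ . ^ ^ . . ^ . = 5 differences

5


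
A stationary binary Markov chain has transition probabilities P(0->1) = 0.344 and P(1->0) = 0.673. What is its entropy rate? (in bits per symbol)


Stationary distribution: pi_0 = p10/(p01+p10) = 0.6618, pi_1 = 0.3382. Entropy rate H' = pi_0*H(p01) + pi_1*H(p10) = 0.6618*0.9286 + 0.3382*0.9118 = 0.9229

0.9229 bits/symbol


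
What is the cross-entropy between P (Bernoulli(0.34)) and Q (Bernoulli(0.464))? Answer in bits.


H(P,Q) = -p*log2(q) - (1-p)*log2(1-q). -0.34*log2(0.464) = 0.376653; -0.66*log2(0.536) = 0.593799. H(P,Q) = 0.376653 + 0.593799 = 0.9705

0.9705 bits


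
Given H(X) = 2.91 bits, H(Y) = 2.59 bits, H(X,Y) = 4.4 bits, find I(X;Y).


I(X;Y) = H(X) + H(Y) - H(X,Y) = 2.91 + 2.59 - 4.4 = 1.1

1.1 bits


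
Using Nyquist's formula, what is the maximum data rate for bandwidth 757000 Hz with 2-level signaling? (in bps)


Rate = 2 * B * log2(M) = 2 * 757000 * 1.0 = 1514000.0

1514000.0 bps


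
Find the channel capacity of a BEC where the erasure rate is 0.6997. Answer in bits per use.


C = 1 - epsilon = 1 - 0.6997 = 0.3003

0.3003 bits


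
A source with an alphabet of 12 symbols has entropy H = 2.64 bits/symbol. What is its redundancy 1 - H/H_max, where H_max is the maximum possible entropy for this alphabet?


H_max = log2(K) = log2(12) = 3.585 bits/symbol. Redundancy = 1 - H/H_max = 1 - 2.64/3.585 = 1 - 0.7364 = 0.2636

0.2636


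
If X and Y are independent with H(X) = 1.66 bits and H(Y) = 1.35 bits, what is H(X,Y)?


For independent variables, H(X,Y) = H(X) + H(Y) = 1.66 + 1.35 = 3.01

3.01 bits


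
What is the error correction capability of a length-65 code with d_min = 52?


Correction capability = floor((d-1)/2) = floor((52-1)/2) = 25

25 errors


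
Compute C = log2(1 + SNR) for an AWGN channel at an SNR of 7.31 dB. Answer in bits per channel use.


SNR_linear = 10^(7.31/10) = 5.3827; C = log2(1 + SNR_linear) = log2(1 + 5.3827) = 2.6742

2.6742 bits/channel use


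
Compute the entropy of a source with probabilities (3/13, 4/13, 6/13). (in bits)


H = -sum(p_i * log2(p_i)). Terms: -(3/13)*log2(3/13) = 0.488187; -(4/13)*log2(4/13) = 0.523212; -(6/13)*log2(6/13) = 0.514836. H = 0.488187 + 0.523212 + 0.514836 = 1.5262

1.5262 bits


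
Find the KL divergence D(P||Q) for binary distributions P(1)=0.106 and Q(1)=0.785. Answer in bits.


KL = p*log2(p/q) + (1-p)*log2((1-p)/(1-q)) = 0.106*log2(0.106/0.785) + 0.894*log2(0.894/0.215) = 1.5318

1.5318 bits


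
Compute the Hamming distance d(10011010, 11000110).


Count differing positions: . ^ . ^ ^ ^ . . = 4 differences

4


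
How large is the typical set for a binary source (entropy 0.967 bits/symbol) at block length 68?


log2|A_typical| = nH = 68 * 0.967 = 65.756, so |A_typical| ~ 2^65.756 = 6.231e+19

6.231e+19


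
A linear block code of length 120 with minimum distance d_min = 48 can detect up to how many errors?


Detection capability = d_min - 1 = 48 - 1 = 47

47 errors


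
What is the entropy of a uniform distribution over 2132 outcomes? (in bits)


H = log2(n) = log2(2132) = 11.058

11.058 bits


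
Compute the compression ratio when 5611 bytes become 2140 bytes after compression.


Ratio = original / compressed = 5611 / 2140 = 2.622

2.622


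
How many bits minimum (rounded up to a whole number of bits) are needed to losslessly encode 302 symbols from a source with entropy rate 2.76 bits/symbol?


Minimum bits >= n * H = 302 * 2.76 = 833.52, rounded up to a whole number of bits = 834

834 bits


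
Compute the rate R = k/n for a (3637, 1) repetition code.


Rate = k/n = 1/3637

1/3637


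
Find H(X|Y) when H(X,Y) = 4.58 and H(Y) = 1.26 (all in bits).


H(X|Y) = H(X,Y) - H(Y) = 4.58 - 1.26 = 3.32

3.32 bits


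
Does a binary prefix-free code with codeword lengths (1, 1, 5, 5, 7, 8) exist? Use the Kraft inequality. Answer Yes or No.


Kraft sum = sum(2^(-l_i)) = 1.0742, need <= 1. Result: violated (a binary prefix-free code with these lengths cannot exist)

No


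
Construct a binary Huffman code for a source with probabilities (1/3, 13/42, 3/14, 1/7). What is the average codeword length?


Huffman construction (repeatedly merge the two least-probable nodes; each merge adds 1 bit to every symbol beneath it): 1/7 + 3/14 = 5/14; 13/42 + 1/3 = 9/14; 5/14 + 9/14 = 1. Resulting codeword lengths (in the order the probabilities were given): (2, 2, 2, 2). L_avg = sum(p_i * l_i) = 1/3*2 + 13/42*2 + 3/14*2 + 1/7*2 = 2

2.0 bits


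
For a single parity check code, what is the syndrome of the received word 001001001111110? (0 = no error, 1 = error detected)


Syndrome = XOR of all bits = 0 XOR 0 XOR 1 XOR 0 XOR 0 XOR 1 XOR 0 XOR 0 XOR 1 XOR 1 XOR 1 XOR 1 XOR 1 XOR 1 XOR 0 = 0

0


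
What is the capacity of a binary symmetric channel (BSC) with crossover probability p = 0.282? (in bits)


H(p) = -p*log2(p) - (1-p)*log2(1-p) = -0.282*log2(0.282) - 0.718*log2(0.718) = 0.514998 + 0.343164 = 0.8582. C = 1 - H(p) = 1 - 0.8582 = 0.1418

0.1418 bits


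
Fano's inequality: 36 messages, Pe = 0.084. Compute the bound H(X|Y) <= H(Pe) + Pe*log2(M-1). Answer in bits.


H(Pe) = -Pe*log2(Pe) - (1-Pe)*log2(1-Pe) = -0.084*log2(0.084) - 0.916*log2(0.916) = 0.300171 + 0.115948 = 0.4161. Pe*log2(M-1) = 0.084*log2(35) = 0.430860. Bound = H(Pe) + Pe*log2(M-1) = 0.300171 + 0.115948 + 0.430860 = 0.847

0.847 bits


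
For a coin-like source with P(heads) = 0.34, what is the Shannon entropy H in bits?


H = -p*log2(p) - (1-p)*log2(1-p). -0.34*log2(0.34) = 0.529174; -0.66*log2(0.66) = 0.395645. H = 0.529174 + 0.395645 = 0.9248

0.9248 bits


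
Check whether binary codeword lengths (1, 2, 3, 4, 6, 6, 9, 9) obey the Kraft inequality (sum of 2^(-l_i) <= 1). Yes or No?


Kraft sum = sum(2^(-l_i)) = 0.9727, need <= 1. Result: satisfied (a binary prefix-free code with these lengths exists)

Yes


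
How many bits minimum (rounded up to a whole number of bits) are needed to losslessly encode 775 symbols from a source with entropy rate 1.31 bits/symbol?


Minimum bits >= n * H = 775 * 1.31 = 1015.25, rounded up to a whole number of bits = 1016

1016 bits


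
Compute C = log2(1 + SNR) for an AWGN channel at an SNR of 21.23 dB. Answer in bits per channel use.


SNR_linear = 10^(21.23/10) = 132.7394; C = log2(1 + SNR_linear) = log2(1 + 132.7394) = 7.0633

7.0633 bits/channel use


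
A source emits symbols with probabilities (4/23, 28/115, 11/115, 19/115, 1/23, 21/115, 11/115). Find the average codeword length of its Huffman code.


Huffman construction (repeatedly merge the two least-probable nodes; each merge adds 1 bit to every symbol beneath it): 1/23 + 11/115 = 16/115; 11/115 + 16/115 = 27/115; 19/115 + 4/23 = 39/115; 21/115 + 27/115 = 48/115; 28/115 + 39/115 = 67/115; 48/115 + 67/115 = 1. Resulting codeword lengths (in the order the probabilities were given): (3, 2, 4, 3, 4, 2, 3). L_avg = sum(p_i * l_i) = 4/23*3 + 28/115*2 + 11/115*4 + 19/115*3 + 1/23*4 + 21/115*2 + 11/115*3 = 312/115 = 2.713

2.713 bits


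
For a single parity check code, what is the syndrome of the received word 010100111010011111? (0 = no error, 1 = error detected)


Syndrome = XOR of all bits = 0 XOR 1 XOR 0 XOR 1 XOR 0 XOR 0 XOR 1 XOR 1 XOR 1 XOR 0 XOR 1 XOR 0 XOR 0 XOR 1 XOR 1 XOR 1 XOR 1 XOR 1 = 1

1


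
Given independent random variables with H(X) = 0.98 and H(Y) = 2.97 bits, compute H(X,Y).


For independent variables, H(X,Y) = H(X) + H(Y) = 0.98 + 2.97 = 3.95

3.95 bits


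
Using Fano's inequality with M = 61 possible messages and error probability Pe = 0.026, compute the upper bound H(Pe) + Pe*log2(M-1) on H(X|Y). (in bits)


H(Pe) = -Pe*log2(Pe) - (1-Pe)*log2(1-Pe) = -0.026*log2(0.026) - 0.974*log2(0.974) = 0.136899 + 0.037018 = 0.1739. Pe*log2(M-1) = 0.026*log2(60) = 0.153579. Bound = H(Pe) + Pe*log2(M-1) = 0.136899 + 0.037018 + 0.153579 = 0.3275

0.3275 bits


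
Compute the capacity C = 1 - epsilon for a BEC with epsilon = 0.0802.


C = 1 - epsilon = 1 - 0.0802 = 0.9198

0.9198 bits


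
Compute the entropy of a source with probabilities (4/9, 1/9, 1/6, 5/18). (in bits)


H = -sum(p_i * log2(p_i)). Terms: -(4/9)*log2(4/9) = 0.519967; -(1/9)*log2(1/9) = 0.352214; -(1/6)*log2(1/6) = 0.430827; -(5/18)*log2(5/18) = 0.513332. H = 0.519967 + 0.352214 + 0.430827 + 0.513332 = 1.8163

1.8163 bits


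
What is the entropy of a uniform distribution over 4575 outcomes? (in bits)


H = log2(n) = log2(4575) = 12.1596

12.1596 bits


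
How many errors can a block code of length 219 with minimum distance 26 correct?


Correction capability = floor((d-1)/2) = floor((26-1)/2) = 12

12 errors


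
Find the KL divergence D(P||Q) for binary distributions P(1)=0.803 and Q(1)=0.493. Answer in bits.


KL = p*log2(p/q) + (1-p)*log2((1-p)/(1-q)) = 0.803*log2(0.803/0.493) + 0.197*log2(0.197/0.507) = 0.2965

0.2965 bits


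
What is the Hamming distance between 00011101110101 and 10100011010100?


Count differing positions: ^ . ^ ^ ^ ^ ^ . ^ . . . . ^ = 8 differences

8


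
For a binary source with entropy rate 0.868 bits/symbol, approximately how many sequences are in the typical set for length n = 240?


log2|A_typical| = nH = 240 * 0.868 = 208.32, so |A_typical| ~ 2^208.32 = 5.135e+62

5.135e+62


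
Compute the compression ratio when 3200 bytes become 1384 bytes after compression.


Ratio = original / compressed = 3200 / 1384 = 2.3121

2.3121


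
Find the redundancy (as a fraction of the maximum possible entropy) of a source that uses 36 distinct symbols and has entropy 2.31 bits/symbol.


H_max = log2(K) = log2(36) = 5.1699 bits/symbol. Redundancy = 1 - H/H_max = 1 - 2.31/5.1699 = 1 - 0.4468 = 0.5532

0.5532


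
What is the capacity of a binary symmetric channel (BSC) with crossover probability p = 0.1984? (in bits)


H(p) = -p*log2(p) - (1-p)*log2(1-p) = -0.1984*log2(0.1984) - 0.8016*log2(0.8016) = 0.462970 + 0.255747 = 0.7187. C = 1 - H(p) = 1 - 0.7187 = 0.2813

0.2813 bits


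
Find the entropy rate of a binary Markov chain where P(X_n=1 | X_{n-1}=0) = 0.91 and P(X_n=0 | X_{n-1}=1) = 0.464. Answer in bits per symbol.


Stationary distribution: pi_0 = p10/(p01+p10) = 0.3377, pi_1 = 0.6623. Entropy rate H' = pi_0*H(p01) + pi_1*H(p10) = 0.3377*0.4365 + 0.6623*0.9963 = 0.8072

0.8072 bits/symbol


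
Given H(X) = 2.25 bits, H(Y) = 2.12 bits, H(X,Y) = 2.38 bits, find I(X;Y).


I(X;Y) = H(X) + H(Y) - H(X,Y) = 2.25 + 2.12 - 2.38 = 1.99

1.99 bits


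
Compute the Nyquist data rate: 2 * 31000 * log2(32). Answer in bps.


Rate = 2 * B * log2(M) = 2 * 31000 * 5.0 = 310000.0

310000.0 bps


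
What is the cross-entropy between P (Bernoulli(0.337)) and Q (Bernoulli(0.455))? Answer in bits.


H(P,Q) = -p*log2(q) - (1-p)*log2(1-q). -0.337*log2(0.455) = 0.382853; -0.663*log2(0.545) = 0.580570. H(P,Q) = 0.382853 + 0.580570 = 0.9634

0.9634 bits


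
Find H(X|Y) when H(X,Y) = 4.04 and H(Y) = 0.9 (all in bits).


H(X|Y) = H(X,Y) - H(Y) = 4.04 - 0.9 = 3.14

3.14 bits


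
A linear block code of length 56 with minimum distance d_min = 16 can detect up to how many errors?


Detection capability = d_min - 1 = 16 - 1 = 15

15 errors


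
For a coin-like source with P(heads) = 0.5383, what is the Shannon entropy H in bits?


H = -p*log2(p) - (1-p)*log2(1-p). -0.5383*log2(0.5383) = 0.480981; -0.4617*log2(0.4617) = 0.514783. H = 0.480981 + 0.514783 = 0.9958

0.9958 bits


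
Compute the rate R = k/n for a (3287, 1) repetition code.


Rate = k/n = 1/3287

1/3287


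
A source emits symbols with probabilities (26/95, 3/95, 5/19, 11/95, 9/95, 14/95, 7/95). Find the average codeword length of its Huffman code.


Huffman construction (repeatedly merge the two least-probable nodes; each merge adds 1 bit to every symbol beneath it): 3/95 + 7/95 = 2/19; 9/95 + 2/19 = 1/5; 11/95 + 14/95 = 5/19; 1/5 + 5/19 = 44/95; 5/19 + 26/95 = 51/95; 44/95 + 51/95 = 1. Resulting codeword lengths (in the order the probabilities were given): (2, 4, 2, 3, 3, 3, 4). L_avg = sum(p_i * l_i) = 26/95*2 + 3/95*4 + 5/19*2 + 11/95*3 + 9/95*3 + 14/95*3 + 7/95*4 = 244/95 = 2.5684

2.5684 bits


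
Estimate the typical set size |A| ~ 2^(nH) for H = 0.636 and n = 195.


log2|A_typical| = nH = 195 * 0.636 = 124.02, so |A_typical| ~ 2^124.02 = 2.156e+37

2.156e+37


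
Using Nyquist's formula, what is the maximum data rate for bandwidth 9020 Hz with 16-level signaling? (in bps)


Rate = 2 * B * log2(M) = 2 * 9020 * 4.0 = 72160.0

72160.0 bps


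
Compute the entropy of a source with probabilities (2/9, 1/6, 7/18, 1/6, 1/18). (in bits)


H = -sum(p_i * log2(p_i)). Terms: -(2/9)*log2(2/9) = 0.482206; -(1/6)*log2(1/6) = 0.430827; -(7/18)*log2(7/18) = 0.529888; -(1/6)*log2(1/6) = 0.430827; -(1/18)*log2(1/18) = 0.231663. H = 0.482206 + 0.430827 + 0.529888 + 0.430827 + 0.231663 = 2.1054

2.1054 bits


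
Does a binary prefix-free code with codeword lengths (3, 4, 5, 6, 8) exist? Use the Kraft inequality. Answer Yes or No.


Kraft sum = sum(2^(-l_i)) = 0.2383, need <= 1. Result: satisfied (a binary prefix-free code with these lengths exists)

Yes


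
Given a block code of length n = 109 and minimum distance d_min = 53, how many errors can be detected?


Detection capability = d_min - 1 = 53 - 1 = 52

52 errors


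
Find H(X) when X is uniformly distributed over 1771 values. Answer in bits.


H = log2(n) = log2(1771) = 10.7903

10.7903 bits


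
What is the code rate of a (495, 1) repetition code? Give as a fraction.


Rate = k/n = 1/495

1/495


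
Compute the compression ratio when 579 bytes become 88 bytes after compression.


Ratio = original / compressed = 579 / 88 = 6.5795

6.5795


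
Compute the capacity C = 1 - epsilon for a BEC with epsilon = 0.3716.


C = 1 - epsilon = 1 - 0.3716 = 0.6284

0.6284 bits


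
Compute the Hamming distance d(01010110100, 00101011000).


Count differing positions: . ^ ^ ^ ^ ^ . ^ ^ . . = 7 differences

7


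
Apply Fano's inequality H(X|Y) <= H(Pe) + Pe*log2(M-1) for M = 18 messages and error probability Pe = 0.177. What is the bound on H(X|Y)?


H(Pe) = -Pe*log2(Pe) - (1-Pe)*log2(1-Pe) = -0.177*log2(0.177) - 0.823*log2(0.823) = 0.442178 + 0.231292 = 0.6735. Pe*log2(M-1) = 0.177*log2(17) = 0.723481. Bound = H(Pe) + Pe*log2(M-1) = 0.442178 + 0.231292 + 0.723481 = 1.397

1.397 bits


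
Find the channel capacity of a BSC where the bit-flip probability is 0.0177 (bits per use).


H(p) = -p*log2(p) - (1-p)*log2(1-p) = -0.0177*log2(0.0177) - 0.9823*log2(0.9823) = 0.103016 + 0.025308 = 0.1283. C = 1 - H(p) = 1 - 0.1283 = 0.8717

0.8717 bits


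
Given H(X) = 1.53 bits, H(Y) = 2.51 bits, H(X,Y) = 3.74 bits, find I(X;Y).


I(X;Y) = H(X) + H(Y) - H(X,Y) = 1.53 + 2.51 - 3.74 = 0.3

0.3 bits


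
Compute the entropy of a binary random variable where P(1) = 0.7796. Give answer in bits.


H = -p*log2(p) - (1-p)*log2(1-p). -0.7796*log2(0.7796) = 0.280028; -0.2204*log2(0.2204) = 0.480870. H = 0.280028 + 0.480870 = 0.7609

0.7609 bits


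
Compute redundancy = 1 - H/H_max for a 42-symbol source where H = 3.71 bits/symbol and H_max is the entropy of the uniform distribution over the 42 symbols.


H_max = log2(K) = log2(42) = 5.3923 bits/symbol. Redundancy = 1 - H/H_max = 1 - 3.71/5.3923 = 1 - 0.688 = 0.312

0.312


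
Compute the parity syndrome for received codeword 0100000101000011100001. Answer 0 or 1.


Syndrome = XOR of all bits = 0 XOR 1 XOR 0 XOR 0 XOR 0 XOR 0 XOR 0 XOR 1 XOR 0 XOR 1 XOR 0 XOR 0 XOR 0 XOR 0 XOR 1 XOR 1 XOR 1 XOR 0 XOR 0 XOR 0 XOR 0 XOR 1 = 1

1


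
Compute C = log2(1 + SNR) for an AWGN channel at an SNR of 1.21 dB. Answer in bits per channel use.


SNR_linear = 10^(1.21/10) = 1.3213; C = log2(1 + SNR_linear) = log2(1 + 1.3213) = 1.2149

1.2149 bits/channel use


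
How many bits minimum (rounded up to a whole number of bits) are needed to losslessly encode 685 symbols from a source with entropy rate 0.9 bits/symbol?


Minimum bits >= n * H = 685 * 0.9 = 616.5, rounded up to a whole number of bits = 617

617 bits


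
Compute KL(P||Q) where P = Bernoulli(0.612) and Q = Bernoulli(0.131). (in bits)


KL = p*log2(p/q) + (1-p)*log2((1-p)/(1-q)) = 0.612*log2(0.612/0.131) + 0.388*log2(0.388/0.869) = 0.9097

0.9097 bits


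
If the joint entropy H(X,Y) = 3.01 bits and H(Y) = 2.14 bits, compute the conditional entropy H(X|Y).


H(X|Y) = H(X,Y) - H(Y) = 3.01 - 2.14 = 0.87

0.87 bits


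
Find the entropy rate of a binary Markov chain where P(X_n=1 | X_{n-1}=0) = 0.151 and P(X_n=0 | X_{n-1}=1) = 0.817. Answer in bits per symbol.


Stationary distribution: pi_0 = p10/(p01+p10) = 0.844, pi_1 = 0.156. Entropy rate H' = pi_0*H(p01) + pi_1*H(p10) = 0.844*0.6123 + 0.156*0.6866 = 0.6239

0.6239 bits/symbol


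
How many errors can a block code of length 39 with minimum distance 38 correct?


Correction capability = floor((d-1)/2) = floor((38-1)/2) = 18

18 errors


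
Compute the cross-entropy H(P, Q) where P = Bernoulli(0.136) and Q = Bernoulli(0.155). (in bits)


H(P,Q) = -p*log2(q) - (1-p)*log2(1-q). -0.136*log2(0.155) = 0.365794; -0.864*log2(0.845) = 0.209932. H(P,Q) = 0.365794 + 0.209932 = 0.5757

0.5757 bits


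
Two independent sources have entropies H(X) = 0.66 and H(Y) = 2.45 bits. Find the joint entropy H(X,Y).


For independent variables, H(X,Y) = H(X) + H(Y) = 0.66 + 2.45 = 3.11

3.11 bits


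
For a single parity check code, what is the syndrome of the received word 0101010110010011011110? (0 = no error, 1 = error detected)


Syndrome = XOR of all bits = 0 XOR 1 XOR 0 XOR 1 XOR 0 XOR 1 XOR 0 XOR 1 XOR 1 XOR 0 XOR 0 XOR 1 XOR 0 XOR 0 XOR 1 XOR 1 XOR 0 XOR 1 XOR 1 XOR 1 XOR 1 XOR 0 = 0

0


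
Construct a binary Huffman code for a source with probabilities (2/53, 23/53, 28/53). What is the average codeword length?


Huffman construction (repeatedly merge the two least-probable nodes; each merge adds 1 bit to every symbol beneath it): 2/53 + 23/53 = 25/53; 25/53 + 28/53 = 1. Resulting codeword lengths (in the order the probabilities were given): (2, 2, 1). L_avg = sum(p_i * l_i) = 2/53*2 + 23/53*2 + 28/53*1 = 78/53 = 1.4717

1.4717 bits


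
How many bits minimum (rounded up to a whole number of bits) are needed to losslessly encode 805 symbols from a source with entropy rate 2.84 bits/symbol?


Minimum bits >= n * H = 805 * 2.84 = 2286.2, rounded up to a whole number of bits = 2287

2287 bits


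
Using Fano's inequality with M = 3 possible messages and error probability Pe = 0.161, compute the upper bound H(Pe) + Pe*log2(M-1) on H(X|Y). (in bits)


H(Pe) = -Pe*log2(Pe) - (1-Pe)*log2(1-Pe) = -0.161*log2(0.161) - 0.839*log2(0.839) = 0.424214 + 0.212483 = 0.6367. Pe*log2(M-1) = 0.161*log2(2) = 0.161000. Bound = H(Pe) + Pe*log2(M-1) = 0.424214 + 0.212483 + 0.161000 = 0.7977

0.7977 bits


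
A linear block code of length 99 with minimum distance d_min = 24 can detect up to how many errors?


Detection capability = d_min - 1 = 24 - 1 = 23

23 errors


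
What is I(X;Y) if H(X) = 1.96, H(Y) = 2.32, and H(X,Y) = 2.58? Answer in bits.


I(X;Y) = H(X) + H(Y) - H(X,Y) = 1.96 + 2.32 - 2.58 = 1.7

1.7 bits


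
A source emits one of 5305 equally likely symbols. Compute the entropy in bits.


H = log2(n) = log2(5305) = 12.3731

12.3731 bits


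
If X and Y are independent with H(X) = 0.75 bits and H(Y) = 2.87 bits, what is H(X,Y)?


For independent variables, H(X,Y) = H(X) + H(Y) = 0.75 + 2.87 = 3.62

3.62 bits


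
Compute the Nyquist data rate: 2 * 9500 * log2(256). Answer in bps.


Rate = 2 * B * log2(M) = 2 * 9500 * 8.0 = 152000.0

152000.0 bps


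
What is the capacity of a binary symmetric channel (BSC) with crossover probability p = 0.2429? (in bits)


H(p) = -p*log2(p) - (1-p)*log2(1-p) = -0.2429*log2(0.2429) - 0.7571*log2(0.7571) = 0.495896 + 0.303933 = 0.7998. C = 1 - H(p) = 1 - 0.7998 = 0.2002

0.2002 bits


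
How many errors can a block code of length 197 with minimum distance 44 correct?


Correction capability = floor((d-1)/2) = floor((44-1)/2) = 21

21 errors


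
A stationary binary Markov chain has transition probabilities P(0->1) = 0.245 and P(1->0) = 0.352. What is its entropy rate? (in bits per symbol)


Stationary distribution: pi_0 = p10/(p01+p10) = 0.5896, pi_1 = 0.4104. Entropy rate H' = pi_0*H(p01) + pi_1*H(p10) = 0.5896*0.8033 + 0.4104*0.9358 = 0.8577

0.8577 bits/symbol


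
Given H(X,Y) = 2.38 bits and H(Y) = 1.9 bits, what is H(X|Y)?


H(X|Y) = H(X,Y) - H(Y) = 2.38 - 1.9 = 0.48

0.48 bits


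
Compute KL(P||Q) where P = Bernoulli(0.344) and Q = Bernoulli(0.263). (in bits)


KL = p*log2(p/q) + (1-p)*log2((1-p)/(1-q)) = 0.344*log2(0.344/0.263) + 0.656*log2(0.656/0.737) = 0.0231

0.0231 bits


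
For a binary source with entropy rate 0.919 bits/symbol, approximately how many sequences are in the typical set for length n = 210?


log2|A_typical| = nH = 210 * 0.919 = 192.99, so |A_typical| ~ 2^192.99 = 1.247e+58

1.247e+58


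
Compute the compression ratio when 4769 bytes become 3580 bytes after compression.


Ratio = original / compressed = 4769 / 3580 = 1.3321

1.3321


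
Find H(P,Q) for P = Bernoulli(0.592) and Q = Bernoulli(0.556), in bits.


H(P,Q) = -p*log2(q) - (1-p)*log2(1-q). -0.592*log2(0.556) = 0.501331; -0.408*log2(0.444) = 0.477918. H(P,Q) = 0.501331 + 0.477918 = 0.9792

0.9792 bits


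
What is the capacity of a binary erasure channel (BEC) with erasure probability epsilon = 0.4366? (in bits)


C = 1 - epsilon = 1 - 0.4366 = 0.5634

0.5634 bits


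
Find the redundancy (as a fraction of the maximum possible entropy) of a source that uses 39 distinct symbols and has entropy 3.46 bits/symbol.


H_max = log2(K) = log2(39) = 5.2854 bits/symbol. Redundancy = 1 - H/H_max = 1 - 3.46/5.2854 = 1 - 0.6546 = 0.3454

0.3454


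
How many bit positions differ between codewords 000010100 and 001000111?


Count differing positions: . . ^ . ^ . . ^ ^ = 4 differences

4


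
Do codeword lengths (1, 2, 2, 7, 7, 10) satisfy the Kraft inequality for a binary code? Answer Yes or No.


Kraft sum = sum(2^(-l_i)) = 1.0166, need <= 1. Result: violated (a binary prefix-free code with these lengths cannot exist)

No


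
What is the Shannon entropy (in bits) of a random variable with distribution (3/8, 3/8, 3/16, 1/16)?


H = -sum(p_i * log2(p_i)). Terms: -(3/8)*log2(3/8) = 0.530639; -(3/8)*log2(3/8) = 0.530639; -(3/16)*log2(3/16) = 0.452820; -(1/16)*log2(1/16) = 0.250000. H = 0.530639 + 0.530639 + 0.452820 + 0.250000 = 1.7641

1.7641 bits


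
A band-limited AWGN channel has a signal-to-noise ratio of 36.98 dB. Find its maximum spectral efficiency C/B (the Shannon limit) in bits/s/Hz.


SNR_linear = 10^(36.98/10) = 4988.8449; C/B = log2(1 + SNR_linear) = log2(1 + 4988.8449) = 12.2848

12.2848 bits/s/Hz


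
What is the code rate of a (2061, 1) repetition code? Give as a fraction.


Rate = k/n = 1/2061

1/2061


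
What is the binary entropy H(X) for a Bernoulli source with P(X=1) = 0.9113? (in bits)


H = -p*log2(p) - (1-p)*log2(1-p). -0.9113*log2(0.9113) = 0.122116; -0.0887*log2(0.0887) = 0.310000. H = 0.122116 + 0.310000 = 0.4321

0.4321 bits


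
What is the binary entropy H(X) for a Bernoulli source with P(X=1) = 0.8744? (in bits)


H = -p*log2(p) - (1-p)*log2(1-p). -0.8744*log2(0.8744) = 0.169314; -0.1256*log2(0.1256) = 0.375932. H = 0.169314 + 0.375932 = 0.5452

0.5452 bits


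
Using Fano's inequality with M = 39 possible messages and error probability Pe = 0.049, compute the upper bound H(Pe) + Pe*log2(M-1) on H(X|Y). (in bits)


H(Pe) = -Pe*log2(Pe) - (1-Pe)*log2(1-Pe) = -0.049*log2(0.049) - 0.951*log2(0.951) = 0.213203 + 0.068931 = 0.2821. Pe*log2(M-1) = 0.049*log2(38) = 0.257148. Bound = H(Pe) + Pe*log2(M-1) = 0.213203 + 0.068931 + 0.257148 = 0.5393

0.5393 bits


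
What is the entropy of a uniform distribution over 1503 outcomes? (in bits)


H = log2(n) = log2(1503) = 10.5536

10.5536 bits


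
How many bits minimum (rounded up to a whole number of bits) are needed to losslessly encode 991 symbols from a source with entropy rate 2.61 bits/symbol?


Minimum bits >= n * H = 991 * 2.61 = 2586.51, rounded up to a whole number of bits = 2587

2587 bits


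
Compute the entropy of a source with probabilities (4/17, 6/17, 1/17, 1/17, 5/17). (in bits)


H = -sum(p_i * log2(p_i)). Terms: -(4/17)*log2(4/17) = 0.491168; -(6/17)*log2(6/17) = 0.530294; -(1/17)*log2(1/17) = 0.240439; -(1/17)*log2(1/17) = 0.240439; -(5/17)*log2(5/17) = 0.519275. H = 0.491168 + 0.530294 + 0.240439 + 0.240439 + 0.519275 = 2.0216

2.0216 bits


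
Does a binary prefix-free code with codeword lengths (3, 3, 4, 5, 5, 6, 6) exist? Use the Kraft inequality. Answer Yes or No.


Kraft sum = sum(2^(-l_i)) = 0.4062, need <= 1. Result: satisfied (a binary prefix-free code with these lengths exists)

Yes


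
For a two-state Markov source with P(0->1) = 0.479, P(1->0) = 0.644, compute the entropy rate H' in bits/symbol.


Stationary distribution: pi_0 = p10/(p01+p10) = 0.5735, pi_1 = 0.4265. Entropy rate H' = pi_0*H(p01) + pi_1*H(p10) = 0.5735*0.9987 + 0.4265*0.9393 = 0.9734

0.9734 bits/symbol


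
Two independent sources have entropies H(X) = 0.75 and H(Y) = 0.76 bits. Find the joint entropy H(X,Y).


For independent variables, H(X,Y) = H(X) + H(Y) = 0.75 + 0.76 = 1.51

1.51 bits


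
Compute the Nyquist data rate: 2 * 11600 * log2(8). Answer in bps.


Rate = 2 * B * log2(M) = 2 * 11600 * 3.0 = 69600.0

69600.0 bps


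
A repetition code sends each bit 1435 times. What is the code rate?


Rate = k/n = 1/1435

1/1435


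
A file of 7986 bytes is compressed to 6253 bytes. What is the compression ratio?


Ratio = original / compressed = 7986 / 6253 = 1.2771

1.2771


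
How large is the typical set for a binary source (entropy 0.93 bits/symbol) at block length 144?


log2|A_typical| = nH = 144 * 0.93 = 133.92, so |A_typical| ~ 2^133.92 = 2.060e+40

2.060e+40


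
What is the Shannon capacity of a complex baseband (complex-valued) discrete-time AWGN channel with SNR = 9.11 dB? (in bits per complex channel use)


SNR_linear = 10^(9.11/10) = 8.147; C = log2(1 + SNR_linear) = log2(1 + 8.147) = 3.1933

3.1933 bits/channel use


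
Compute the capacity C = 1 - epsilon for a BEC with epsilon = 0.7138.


C = 1 - epsilon = 1 - 0.7138 = 0.2862

0.2862 bits


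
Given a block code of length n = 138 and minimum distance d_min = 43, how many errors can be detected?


Detection capability = d_min - 1 = 43 - 1 = 42

42 errors


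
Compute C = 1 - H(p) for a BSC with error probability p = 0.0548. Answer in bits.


H(p) = -p*log2(p) - (1-p)*log2(1-p) = -0.0548*log2(0.0548) - 0.9452*log2(0.9452) = 0.229594 + 0.076853 = 0.3064. C = 1 - H(p) = 1 - 0.3064 = 0.6936

0.6936 bits


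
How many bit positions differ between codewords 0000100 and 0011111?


Count differing positions: . . ^ ^ . ^ ^ = 4 differences

4


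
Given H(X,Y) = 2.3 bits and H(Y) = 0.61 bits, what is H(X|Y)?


H(X|Y) = H(X,Y) - H(Y) = 2.3 - 0.61 = 1.69

1.69 bits


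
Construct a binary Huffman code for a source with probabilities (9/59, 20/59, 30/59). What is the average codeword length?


Huffman construction (repeatedly merge the two least-probable nodes; each merge adds 1 bit to every symbol beneath it): 9/59 + 20/59 = 29/59; 29/59 + 30/59 = 1. Resulting codeword lengths (in the order the probabilities were given): (2, 2, 1). L_avg = sum(p_i * l_i) = 9/59*2 + 20/59*2 + 30/59*1 = 88/59 = 1.4915

1.4915 bits


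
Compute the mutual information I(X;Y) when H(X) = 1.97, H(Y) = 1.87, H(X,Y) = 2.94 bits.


I(X;Y) = H(X) + H(Y) - H(X,Y) = 1.97 + 1.87 - 2.94 = 0.9

0.9 bits


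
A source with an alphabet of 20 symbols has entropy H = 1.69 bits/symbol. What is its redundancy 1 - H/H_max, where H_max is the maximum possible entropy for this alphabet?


H_max = log2(K) = log2(20) = 4.3219 bits/symbol. Redundancy = 1 - H/H_max = 1 - 1.69/4.3219 = 1 - 0.391 = 0.609

0.609


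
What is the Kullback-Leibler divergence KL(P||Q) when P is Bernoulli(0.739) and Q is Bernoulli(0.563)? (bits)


KL = p*log2(p/q) + (1-p)*log2((1-p)/(1-q)) = 0.739*log2(0.739/0.563) + 0.261*log2(0.261/0.437) = 0.0959

0.0959 bits


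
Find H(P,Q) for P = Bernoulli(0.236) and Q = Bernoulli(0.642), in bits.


H(P,Q) = -p*log2(q) - (1-p)*log2(1-q). -0.236*log2(0.642) = 0.150888; -0.764*log2(0.358) = 1.132224. H(P,Q) = 0.150888 + 1.132224 = 1.2831

1.2831 bits


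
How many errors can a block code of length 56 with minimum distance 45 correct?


Correction capability = floor((d-1)/2) = floor((45-1)/2) = 22

22 errors


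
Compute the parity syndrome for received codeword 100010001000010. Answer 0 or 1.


Syndrome = XOR of all bits = 1 XOR 0 XOR 0 XOR 0 XOR 1 XOR 0 XOR 0 XOR 0 XOR 1 XOR 0 XOR 0 XOR 0 XOR 0 XOR 1 XOR 0 = 0

0


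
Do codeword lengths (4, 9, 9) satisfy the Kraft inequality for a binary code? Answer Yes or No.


Kraft sum = sum(2^(-l_i)) = 0.0664, need <= 1. Result: satisfied (a binary prefix-free code with these lengths exists)

Yes


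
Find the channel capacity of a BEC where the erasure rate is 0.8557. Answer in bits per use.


C = 1 - epsilon = 1 - 0.8557 = 0.1443

0.1443 bits


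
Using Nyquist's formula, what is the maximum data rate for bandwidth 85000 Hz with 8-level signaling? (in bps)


Rate = 2 * B * log2(M) = 2 * 85000 * 3.0 = 510000.0

510000.0 bps


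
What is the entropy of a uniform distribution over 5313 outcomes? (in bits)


H = log2(n) = log2(5313) = 12.3753

12.3753 bits


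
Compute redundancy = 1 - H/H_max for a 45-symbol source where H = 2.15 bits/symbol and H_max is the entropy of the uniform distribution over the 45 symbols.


H_max = log2(K) = log2(45) = 5.4919 bits/symbol. Redundancy = 1 - H/H_max = 1 - 2.15/5.4919 = 1 - 0.3915 = 0.6085

0.6085


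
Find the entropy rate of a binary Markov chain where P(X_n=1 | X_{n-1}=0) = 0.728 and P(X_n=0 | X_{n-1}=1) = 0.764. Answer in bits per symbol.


Stationary distribution: pi_0 = p10/(p01+p10) = 0.5121, pi_1 = 0.4879. Entropy rate H' = pi_0*H(p01) + pi_1*H(p10) = 0.5121*0.8443 + 0.4879*0.7883 = 0.817

0.817 bits/symbol


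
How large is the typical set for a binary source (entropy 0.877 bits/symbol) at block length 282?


log2|A_typical| = nH = 282 * 0.877 = 247.314, so |A_typical| ~ 2^247.314 = 2.811e+74

2.811e+74


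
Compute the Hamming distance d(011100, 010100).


Count differing positions: . . ^ . . . = 1 differences

1


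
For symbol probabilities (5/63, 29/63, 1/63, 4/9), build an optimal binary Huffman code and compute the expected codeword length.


Huffman construction (repeatedly merge the two least-probable nodes; each merge adds 1 bit to every symbol beneath it): 1/63 + 5/63 = 2/21; 2/21 + 4/9 = 34/63; 29/63 + 34/63 = 1. Resulting codeword lengths (in the order the probabilities were given): (3, 1, 3, 2). L_avg = sum(p_i * l_i) = 5/63*3 + 29/63*1 + 1/63*3 + 4/9*2 = 103/63 = 1.6349

1.6349 bits


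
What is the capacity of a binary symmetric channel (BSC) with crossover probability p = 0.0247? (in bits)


H(p) = -p*log2(p) - (1-p)*log2(1-p) = -0.0247*log2(0.0247) - 0.9753*log2(0.9753) = 0.131882 + 0.035191 = 0.1671. C = 1 - H(p) = 1 - 0.1671 = 0.8329

0.8329 bits


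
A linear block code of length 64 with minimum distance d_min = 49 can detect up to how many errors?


Detection capability = d_min - 1 = 49 - 1 = 48

48 errors


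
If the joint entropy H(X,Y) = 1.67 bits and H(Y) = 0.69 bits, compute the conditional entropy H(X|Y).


H(X|Y) = H(X,Y) - H(Y) = 1.67 - 0.69 = 0.98

0.98 bits


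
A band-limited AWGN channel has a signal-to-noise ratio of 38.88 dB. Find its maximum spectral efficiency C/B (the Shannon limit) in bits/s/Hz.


SNR_linear = 10^(38.88/10) = 7726.8059; C/B = log2(1 + SNR_linear) = log2(1 + 7726.8059) = 12.9158

12.9158 bits/s/Hz


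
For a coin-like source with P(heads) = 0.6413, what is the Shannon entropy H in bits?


H = -p*log2(p) - (1-p)*log2(1-p). -0.6413*log2(0.6413) = 0.411028; -0.3587*log2(0.3587) = 0.530571. H = 0.411028 + 0.530571 = 0.9416

0.9416 bits


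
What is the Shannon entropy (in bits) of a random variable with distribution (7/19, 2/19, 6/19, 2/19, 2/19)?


H = -sum(p_i * log2(p_i)). Terms: -(7/19)*log2(7/19) = 0.530737; -(2/19)*log2(2/19) = 0.341887; -(6/19)*log2(6/19) = 0.525147; -(2/19)*log2(2/19) = 0.341887; -(2/19)*log2(2/19) = 0.341887. H = 0.530737 + 0.341887 + 0.525147 + 0.341887 + 0.341887 = 2.0815

2.0815 bits
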